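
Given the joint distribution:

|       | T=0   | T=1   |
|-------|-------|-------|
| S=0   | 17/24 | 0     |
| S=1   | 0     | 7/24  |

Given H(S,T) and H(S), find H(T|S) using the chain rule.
From the chain rule: H(S,T) = H(S) + H(T|S)
Therefore: H(T|S) = H(S,T) - H(S)

H(S,T) = -[(17/24)·log₂(17/24) + (7/24)·log₂(7/24)]
  = 0.3524 + 0.5185
  = 0.8709 bits
Marginal P(S) (row sums):
  P(S=0) = 17/24 + 0 = 17/24
  P(S=1) = 0 + 7/24 = 7/24
H(S) = -[(17/24)·log₂(17/24) + (7/24)·log₂(7/24)]
  = 0.3524 + 0.5185
  = 0.8709 bits

H(T|S) = 0.8709 - 0.8709 = 0.0000 bits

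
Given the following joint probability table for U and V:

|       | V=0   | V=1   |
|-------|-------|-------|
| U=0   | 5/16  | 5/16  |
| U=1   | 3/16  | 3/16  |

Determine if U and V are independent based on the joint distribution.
Marginal P(U) (row sums):
  P(U=0) = 5/16 + 5/16 = 5/8
  P(U=1) = 3/16 + 3/16 = 3/8
Marginal P(V) (column sums):
  P(V=0) = 5/16 + 3/16 = 1/2
  P(V=1) = 5/16 + 3/16 = 1/2

U and V are independent iff P(U=i,V=j) = P(U=i)·P(V=j) for every cell.
  P(U=0)·P(V=0) = 5/8 × 1/2 = 5/16 = P(U=0,V=0) ✓
  P(U=0)·P(V=1) = 5/8 × 1/2 = 5/16 = P(U=0,V=1) ✓
  P(U=1)·P(V=0) = 3/8 × 1/2 = 3/16 = P(U=1,V=0) ✓
  P(U=1)·P(V=1) = 3/8 × 1/2 = 3/16 = P(U=1,V=1) ✓

Yes, U and V are independent: every cell factors, so I(U;V) = 0 bits.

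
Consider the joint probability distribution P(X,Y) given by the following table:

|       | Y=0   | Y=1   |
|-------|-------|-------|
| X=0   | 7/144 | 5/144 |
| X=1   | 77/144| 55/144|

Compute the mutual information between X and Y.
Marginal P(X) (row sums):
  P(X=0) = 7/144 + 5/144 = 1/12
  P(X=1) = 77/144 + 55/144 = 11/12
Marginal P(Y) (column sums):
  P(Y=0) = 7/144 + 77/144 = 7/12
  P(Y=1) = 5/144 + 55/144 = 5/12

H(X) = -[(1/12)·log₂(1/12) + (11/12)·log₂(11/12)]
  = 0.2987 + 0.1151
  = 0.4138 bits
H(Y) = -[(7/12)·log₂(7/12) + (5/12)·log₂(5/12)]
  = 0.4536 + 0.5263
  = 0.9799 bits
H(X,Y) = -[(7/144)·log₂(7/144) + (5/144)·log₂(5/144) + (77/144)·log₂(77/144) + (55/144)·log₂(55/144)]
  = 0.2121 + 0.1683 + 0.4829 + 0.5304
  = 1.3937 bits

I(X;Y) = H(X) + H(Y) - H(X,Y)
  = 0.4138 + 0.9799 - 1.3937
  = 0.0000 bits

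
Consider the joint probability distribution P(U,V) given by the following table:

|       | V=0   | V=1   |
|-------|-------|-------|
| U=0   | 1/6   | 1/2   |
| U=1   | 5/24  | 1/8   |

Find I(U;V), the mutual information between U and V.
Marginal P(U) (row sums):
  P(U=0) = 1/6 + 1/2 = 2/3
  P(U=1) = 5/24 + 1/8 = 1/3
Marginal P(V) (column sums):
  P(V=0) = 1/6 + 5/24 = 3/8
  P(V=1) = 1/2 + 1/8 = 5/8

H(U) = -[(2/3)·log₂(2/3) + (1/3)·log₂(1/3)]
  = 0.3900 + 0.5283
  = 0.9183 bits
H(V) = -[(3/8)·log₂(3/8) + (5/8)·log₂(5/8)]
  = 0.5306 + 0.4238
  = 0.9544 bits
H(U,V) = -[(1/6)·log₂(1/6) + (1/2)·log₂(1/2) + (5/24)·log₂(5/24) + (1/8)·log₂(1/8)]
  = 0.4308 + 0.5000 + 0.4715 + 0.3750
  = 1.7773 bits

I(U;V) = H(U) + H(V) - H(U,V)
  = 0.9183 + 0.9544 - 1.7773
  = 0.0954 bits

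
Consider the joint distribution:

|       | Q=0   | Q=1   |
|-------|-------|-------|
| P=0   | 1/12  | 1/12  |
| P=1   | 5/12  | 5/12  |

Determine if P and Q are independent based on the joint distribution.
Marginal P(P) (row sums):
  P(P=0) = 1/12 + 1/12 = 1/6
  P(P=1) = 5/12 + 5/12 = 5/6
Marginal P(Q) (column sums):
  P(Q=0) = 1/12 + 5/12 = 1/2
  P(Q=1) = 1/12 + 5/12 = 1/2

P and Q are independent iff P(P=i,Q=j) = P(P=i)·P(Q=j) for every cell.
  P(P=0)·P(Q=0) = 1/6 × 1/2 = 1/12 = P(P=0,Q=0) ✓
  P(P=0)·P(Q=1) = 1/6 × 1/2 = 1/12 = P(P=0,Q=1) ✓
  P(P=1)·P(Q=0) = 5/6 × 1/2 = 5/12 = P(P=1,Q=0) ✓
  P(P=1)·P(Q=1) = 5/6 × 1/2 = 5/12 = P(P=1,Q=1) ✓

Yes, P and Q are independent: every cell factors, so I(P;Q) = 0 bits.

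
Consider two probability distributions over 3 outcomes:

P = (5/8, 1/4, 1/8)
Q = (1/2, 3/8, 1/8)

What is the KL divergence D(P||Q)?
D(P||Q) = Σ P(i) log₂(P(i)/Q(i))
  i=0: (5/8) × log₂((5/8)/(1/2)) = (5/8) × log₂(5/4) = 0.2012
  i=1: (1/4) × log₂((1/4)/(3/8)) = (1/4) × log₂(2/3) = -0.1462
  i=2: (1/8) × log₂((1/8)/(1/8)) = (1/8) × log₂(1) = 0.0000
D(P||Q) = 0.2012 - 0.1462 + 0.0000
  = 0.0550 bits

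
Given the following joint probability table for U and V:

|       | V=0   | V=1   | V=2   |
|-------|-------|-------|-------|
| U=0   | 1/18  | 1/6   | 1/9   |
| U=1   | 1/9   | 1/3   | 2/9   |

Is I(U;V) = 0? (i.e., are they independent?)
Marginal P(U) (row sums):
  P(U=0) = 1/18 + 1/6 + 1/9 = 1/3
  P(U=1) = 1/9 + 1/3 + 2/9 = 2/3
Marginal P(V) (column sums):
  P(V=0) = 1/18 + 1/9 = 1/6
  P(V=1) = 1/6 + 1/3 = 1/2
  P(V=2) = 1/9 + 2/9 = 1/3

U and V are independent iff P(U=i,V=j) = P(U=i)·P(V=j) for every cell.
  P(U=0)·P(V=0) = 1/3 × 1/6 = 1/18 = P(U=0,V=0) ✓
  P(U=0)·P(V=1) = 1/3 × 1/2 = 1/6 = P(U=0,V=1) ✓
  P(U=0)·P(V=2) = 1/3 × 1/3 = 1/9 = P(U=0,V=2) ✓
  P(U=1)·P(V=0) = 2/3 × 1/6 = 1/9 = P(U=1,V=0) ✓
  P(U=1)·P(V=1) = 2/3 × 1/2 = 1/3 = P(U=1,V=1) ✓
  P(U=1)·P(V=2) = 2/3 × 1/3 = 2/9 = P(U=1,V=2) ✓

Yes, U and V are independent: every cell factors, so I(U;V) = 0 bits.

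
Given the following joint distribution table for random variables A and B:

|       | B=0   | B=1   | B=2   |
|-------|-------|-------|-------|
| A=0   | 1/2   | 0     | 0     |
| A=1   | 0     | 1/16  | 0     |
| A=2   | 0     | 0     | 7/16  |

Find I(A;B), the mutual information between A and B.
Marginal P(A) (row sums):
  P(A=0) = 1/2 + 0 + 0 = 1/2
  P(A=1) = 0 + 1/16 + 0 = 1/16
  P(A=2) = 0 + 0 + 7/16 = 7/16
Marginal P(B) (column sums):
  P(B=0) = 1/2 + 0 + 0 = 1/2
  P(B=1) = 0 + 1/16 + 0 = 1/16
  P(B=2) = 0 + 0 + 7/16 = 7/16

H(A) = -[(1/2)·log₂(1/2) + (1/16)·log₂(1/16) + (7/16)·log₂(7/16)]
  = 0.5000 + 0.2500 + 0.5218
  = 1.2718 bits
H(B) = -[(1/2)·log₂(1/2) + (1/16)·log₂(1/16) + (7/16)·log₂(7/16)]
  = 0.5000 + 0.2500 + 0.5218
  = 1.2718 bits
H(A,B) = -[(1/2)·log₂(1/2) + (1/16)·log₂(1/16) + (7/16)·log₂(7/16)]
  = 0.5000 + 0.2500 + 0.5218
  = 1.2718 bits

I(A;B) = H(A) + H(B) - H(A,B)
  = 1.2718 + 1.2718 - 1.2718
  = 1.2718 bits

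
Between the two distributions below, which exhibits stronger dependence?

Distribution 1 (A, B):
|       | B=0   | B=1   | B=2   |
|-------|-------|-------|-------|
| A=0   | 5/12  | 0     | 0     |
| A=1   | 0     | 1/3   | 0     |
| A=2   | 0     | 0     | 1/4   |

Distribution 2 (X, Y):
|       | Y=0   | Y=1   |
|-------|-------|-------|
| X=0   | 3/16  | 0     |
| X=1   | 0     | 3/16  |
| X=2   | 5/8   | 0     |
Distribution 1 (A, B):
Marginal P(A) (row sums):
  P(A=0) = 5/12 + 0 + 0 = 5/12
  P(A=1) = 0 + 1/3 + 0 = 1/3
  P(A=2) = 0 + 0 + 1/4 = 1/4
Marginal P(B) (column sums):
  P(B=0) = 5/12 + 0 + 0 = 5/12
  P(B=1) = 0 + 1/3 + 0 = 1/3
  P(B=2) = 0 + 0 + 1/4 = 1/4

H(A) = -[(5/12)·log₂(5/12) + (1/3)·log₂(1/3) + (1/4)·log₂(1/4)]
  = 0.5263 + 0.5283 + 0.5000
  = 1.5546 bits
H(B) = -[(5/12)·log₂(5/12) + (1/3)·log₂(1/3) + (1/4)·log₂(1/4)]
  = 0.5263 + 0.5283 + 0.5000
  = 1.5546 bits
H(A,B) = -[(5/12)·log₂(5/12) + (1/3)·log₂(1/3) + (1/4)·log₂(1/4)]
  = 0.5263 + 0.5283 + 0.5000
  = 1.5546 bits

I(A;B) = H(A) + H(B) - H(A,B)
  = 1.5546 + 1.5546 - 1.5546
  = 1.5546 bits

Distribution 2 (X, Y):
Marginal P(X) (row sums):
  P(X=0) = 3/16 + 0 = 3/16
  P(X=1) = 0 + 3/16 = 3/16
  P(X=2) = 5/8 + 0 = 5/8
Marginal P(Y) (column sums):
  P(Y=0) = 3/16 + 0 + 5/8 = 13/16
  P(Y=1) = 0 + 3/16 + 0 = 3/16

H(X) = -[(3/16)·log₂(3/16) + (3/16)·log₂(3/16) + (5/8)·log₂(5/8)]
  = 0.4528 + 0.4528 + 0.4238
  = 1.3294 bits
H(Y) = -[(13/16)·log₂(13/16) + (3/16)·log₂(3/16)]
  = 0.2434 + 0.4528
  = 0.6962 bits
H(X,Y) = -[(3/16)·log₂(3/16) + (3/16)·log₂(3/16) + (5/8)·log₂(5/8)]
  = 0.4528 + 0.4528 + 0.4238
  = 1.3294 bits

I(X;Y) = H(X) + H(Y) - H(X,Y)
  = 1.3294 + 0.6962 - 1.3294
  = 0.6962 bits

I(A;B) = 1.5546 bits > I(X;Y) = 0.6962 bits, so (A, B) has the higher mutual information (stronger dependence).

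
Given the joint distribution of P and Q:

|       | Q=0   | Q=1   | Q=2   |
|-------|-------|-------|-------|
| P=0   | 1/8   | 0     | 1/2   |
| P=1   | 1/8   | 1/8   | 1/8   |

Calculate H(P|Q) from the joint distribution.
Marginal P(Q) (column sums):
  P(Q=0) = 1/8 + 1/8 = 1/4
  P(Q=1) = 0 + 1/8 = 1/8
  P(Q=2) = 1/2 + 1/8 = 5/8

H(P|Q) = -Σ P(P,Q)·log₂ P(P|Q), where P(P|Q) = P(P,Q) / P(Q)
  (cells with P(P,Q) = 0 contribute 0)
  (P=0,Q=0): P(P|Q) = (1/8)/(1/4) = 1/2;  -(1/8)·log₂(1/2) = 0.1250
  (P=0,Q=2): P(P|Q) = (1/2)/(5/8) = 4/5;  -(1/2)·log₂(4/5) = 0.1610
  (P=1,Q=0): P(P|Q) = (1/8)/(1/4) = 1/2;  -(1/8)·log₂(1/2) = 0.1250
  (P=1,Q=1): P(P|Q) = (1/8)/(1/8) = 1;  -(1/8)·log₂(1) = 0.0000
  (P=1,Q=2): P(P|Q) = (1/8)/(5/8) = 1/5;  -(1/8)·log₂(1/5) = 0.2902
H(P|Q) = 0.1250 + 0.1610 + 0.1250 + 0.0000 + 0.2902
  = 0.7012 bits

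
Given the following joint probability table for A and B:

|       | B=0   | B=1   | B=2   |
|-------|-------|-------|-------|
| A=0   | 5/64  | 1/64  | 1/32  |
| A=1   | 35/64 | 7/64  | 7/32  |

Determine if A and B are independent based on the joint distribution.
Marginal P(A) (row sums):
  P(A=0) = 5/64 + 1/64 + 1/32 = 1/8
  P(A=1) = 35/64 + 7/64 + 7/32 = 7/8
Marginal P(B) (column sums):
  P(B=0) = 5/64 + 35/64 = 5/8
  P(B=1) = 1/64 + 7/64 = 1/8
  P(B=2) = 1/32 + 7/32 = 1/4

A and B are independent iff P(A=i,B=j) = P(A=i)·P(B=j) for every cell.
  P(A=0)·P(B=0) = 1/8 × 5/8 = 5/64 = P(A=0,B=0) ✓
  P(A=0)·P(B=1) = 1/8 × 1/8 = 1/64 = P(A=0,B=1) ✓
  P(A=0)·P(B=2) = 1/8 × 1/4 = 1/32 = P(A=0,B=2) ✓
  P(A=1)·P(B=0) = 7/8 × 5/8 = 35/64 = P(A=1,B=0) ✓
  P(A=1)·P(B=1) = 7/8 × 1/8 = 7/64 = P(A=1,B=1) ✓
  P(A=1)·P(B=2) = 7/8 × 1/4 = 7/32 = P(A=1,B=2) ✓

Yes, A and B are independent: every cell factors, so I(A;B) = 0 bits.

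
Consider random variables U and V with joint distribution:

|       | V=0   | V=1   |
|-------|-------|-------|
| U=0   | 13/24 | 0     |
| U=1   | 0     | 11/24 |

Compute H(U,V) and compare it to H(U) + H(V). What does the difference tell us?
Marginal P(U) (row sums):
  P(U=0) = 13/24 + 0 = 13/24
  P(U=1) = 0 + 11/24 = 11/24
Marginal P(V) (column sums):
  P(V=0) = 13/24 + 0 = 13/24
  P(V=1) = 0 + 11/24 = 11/24

H(U,V) = -[(13/24)·log₂(13/24) + (11/24)·log₂(11/24)]
  = 0.4791 + 0.5159
  = 0.9950 bits
H(U) = -[(13/24)·log₂(13/24) + (11/24)·log₂(11/24)]
  = 0.4791 + 0.5159
  = 0.9950 bits
H(V) = -[(13/24)·log₂(13/24) + (11/24)·log₂(11/24)]
  = 0.4791 + 0.5159
  = 0.9950 bits

H(U) + H(V) = 0.9950 + 0.9950 = 1.9900 bits
Difference: H(U) + H(V) - H(U,V) = 1.9900 - 0.9950 = 0.9950 bits = I(U;V)

The difference is the mutual information; it is positive here, so U and V are dependent (knowing one reduces uncertainty about the other by 0.9950 bits).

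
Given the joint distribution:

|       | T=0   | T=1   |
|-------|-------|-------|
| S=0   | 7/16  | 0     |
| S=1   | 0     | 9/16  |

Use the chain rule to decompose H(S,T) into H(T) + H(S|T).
By the chain rule: H(S,T) = H(T) + H(S|T)

Marginal P(T) (column sums):
  P(T=0) = 7/16 + 0 = 7/16
  P(T=1) = 0 + 9/16 = 9/16
H(T) = -[(7/16)·log₂(7/16) + (9/16)·log₂(9/16)]
  = 0.5218 + 0.4669
  = 0.9887 bits
H(S|T) = -Σ P(S,T)·log₂ P(S|T), where P(S|T) = P(S,T) / P(T)
  (cells with P(S,T) = 0 contribute 0)
  (S=0,T=0): P(S|T) = (7/16)/(7/16) = 1;  -(7/16)·log₂(1) = 0.0000
  (S=1,T=1): P(S|T) = (9/16)/(9/16) = 1;  -(9/16)·log₂(1) = 0.0000
H(S|T) = 0.0000 + 0.0000
  = 0.0000 bits

H(S,T) = H(T) + H(S|T) = 0.9887 + 0.0000 = 0.9887 bits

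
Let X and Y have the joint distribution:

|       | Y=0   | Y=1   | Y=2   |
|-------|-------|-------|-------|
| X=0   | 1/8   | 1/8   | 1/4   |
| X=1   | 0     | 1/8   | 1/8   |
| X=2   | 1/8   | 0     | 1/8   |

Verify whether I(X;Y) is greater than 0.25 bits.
Marginal P(X) (row sums):
  P(X=0) = 1/8 + 1/8 + 1/4 = 1/2
  P(X=1) = 0 + 1/8 + 1/8 = 1/4
  P(X=2) = 1/8 + 0 + 1/8 = 1/4
Marginal P(Y) (column sums):
  P(Y=0) = 1/8 + 0 + 1/8 = 1/4
  P(Y=1) = 1/8 + 1/8 + 0 = 1/4
  P(Y=2) = 1/4 + 1/8 + 1/8 = 1/2

H(X) = -[(1/2)·log₂(1/2) + (1/4)·log₂(1/4) + (1/4)·log₂(1/4)]
  = 0.5000 + 0.5000 + 0.5000
  = 1.5000 bits
H(Y) = -[(1/4)·log₂(1/4) + (1/4)·log₂(1/4) + (1/2)·log₂(1/2)]
  = 0.5000 + 0.5000 + 0.5000
  = 1.5000 bits
H(X,Y) = -[(1/8)·log₂(1/8) + (1/8)·log₂(1/8) + (1/4)·log₂(1/4) + (1/8)·log₂(1/8) + (1/8)·log₂(1/8) + (1/8)·log₂(1/8) + (1/8)·log₂(1/8)]
  = 0.3750 + 0.3750 + 0.5000 + 0.3750 + 0.3750 + 0.3750 + 0.3750
  = 2.7500 bits

I(X;Y) = H(X) + H(Y) - H(X,Y)
  = 1.5000 + 1.5000 - 2.7500
  = 0.2500 bits

No. I(X;Y) = 0.2500 bits, which is ≤ 0.25 bits.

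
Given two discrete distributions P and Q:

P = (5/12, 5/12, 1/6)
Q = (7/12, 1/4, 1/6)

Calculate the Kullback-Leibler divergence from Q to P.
D(P||Q) = Σ P(i) log₂(P(i)/Q(i))
  i=0: (5/12) × log₂((5/12)/(7/12)) = (5/12) × log₂(5/7) = -0.2023
  i=1: (5/12) × log₂((5/12)/(1/4)) = (5/12) × log₂(5/3) = 0.3071
  i=2: (1/6) × log₂((1/6)/(1/6)) = (1/6) × log₂(1) = 0.0000
D(P||Q) = -0.2023 + 0.3071 + 0.0000
  = 0.1048 bits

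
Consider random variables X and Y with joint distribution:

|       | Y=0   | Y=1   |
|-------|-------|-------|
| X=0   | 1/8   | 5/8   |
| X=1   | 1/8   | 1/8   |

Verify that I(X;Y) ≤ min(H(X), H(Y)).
Marginal P(X) (row sums):
  P(X=0) = 1/8 + 5/8 = 3/4
  P(X=1) = 1/8 + 1/8 = 1/4
Marginal P(Y) (column sums):
  P(Y=0) = 1/8 + 1/8 = 1/4
  P(Y=1) = 5/8 + 1/8 = 3/4

H(X) = -[(3/4)·log₂(3/4) + (1/4)·log₂(1/4)]
  = 0.3113 + 0.5000
  = 0.8113 bits
H(Y) = -[(1/4)·log₂(1/4) + (3/4)·log₂(3/4)]
  = 0.5000 + 0.3113
  = 0.8113 bits
H(X,Y) = -[(1/8)·log₂(1/8) + (5/8)·log₂(5/8) + (1/8)·log₂(1/8) + (1/8)·log₂(1/8)]
  = 0.3750 + 0.4238 + 0.3750 + 0.3750
  = 1.5488 bits

I(X;Y) = H(X) + H(Y) - H(X,Y)
  = 0.8113 + 0.8113 - 1.5488
  = 0.0738 bits

min(H(X), H(Y)) = min(0.8113, 0.8113) = 0.8113 bits
Since 0.0738 ≤ 0.8113, the bound is satisfied ✓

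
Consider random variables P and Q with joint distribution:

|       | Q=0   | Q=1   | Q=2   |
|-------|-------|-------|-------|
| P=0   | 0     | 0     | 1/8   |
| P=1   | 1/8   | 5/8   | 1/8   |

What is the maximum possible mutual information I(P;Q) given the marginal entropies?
The upper bound on mutual information is I(P;Q) ≤ min(H(P), H(Q)).

Marginal P(P) (row sums):
  P(P=0) = 0 + 0 + 1/8 = 1/8
  P(P=1) = 1/8 + 5/8 + 1/8 = 7/8
Marginal P(Q) (column sums):
  P(Q=0) = 0 + 1/8 = 1/8
  P(Q=1) = 0 + 5/8 = 5/8
  P(Q=2) = 1/8 + 1/8 = 1/4

H(P) = -[(1/8)·log₂(1/8) + (7/8)·log₂(7/8)]
  = 0.3750 + 0.1686
  = 0.5436 bits
H(Q) = -[(1/8)·log₂(1/8) + (5/8)·log₂(5/8) + (1/4)·log₂(1/4)]
  = 0.3750 + 0.4238 + 0.5000
  = 1.2988 bits

Maximum possible I(P;Q) = min(0.5436, 1.2988) = 0.5436 bits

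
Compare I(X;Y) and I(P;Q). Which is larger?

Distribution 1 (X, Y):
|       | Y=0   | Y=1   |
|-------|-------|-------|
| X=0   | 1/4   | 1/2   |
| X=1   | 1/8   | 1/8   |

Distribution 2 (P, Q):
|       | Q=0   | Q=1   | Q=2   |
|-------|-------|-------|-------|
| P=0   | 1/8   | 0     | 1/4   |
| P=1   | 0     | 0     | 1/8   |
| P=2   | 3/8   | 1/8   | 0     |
Distribution 1 (X, Y):
Marginal P(X) (row sums):
  P(X=0) = 1/4 + 1/2 = 3/4
  P(X=1) = 1/8 + 1/8 = 1/4
Marginal P(Y) (column sums):
  P(Y=0) = 1/4 + 1/8 = 3/8
  P(Y=1) = 1/2 + 1/8 = 5/8

H(X) = -[(3/4)·log₂(3/4) + (1/4)·log₂(1/4)]
  = 0.3113 + 0.5000
  = 0.8113 bits
H(Y) = -[(3/8)·log₂(3/8) + (5/8)·log₂(5/8)]
  = 0.5306 + 0.4238
  = 0.9544 bits
H(X,Y) = -[(1/4)·log₂(1/4) + (1/2)·log₂(1/2) + (1/8)·log₂(1/8) + (1/8)·log₂(1/8)]
  = 0.5000 + 0.5000 + 0.3750 + 0.3750
  = 1.7500 bits

I(X;Y) = H(X) + H(Y) - H(X,Y)
  = 0.8113 + 0.9544 - 1.7500
  = 0.0157 bits

Distribution 2 (P, Q):
Marginal P(P) (row sums):
  P(P=0) = 1/8 + 0 + 1/4 = 3/8
  P(P=1) = 0 + 0 + 1/8 = 1/8
  P(P=2) = 3/8 + 1/8 + 0 = 1/2
Marginal P(Q) (column sums):
  P(Q=0) = 1/8 + 0 + 3/8 = 1/2
  P(Q=1) = 0 + 0 + 1/8 = 1/8
  P(Q=2) = 1/4 + 1/8 + 0 = 3/8

H(P) = -[(3/8)·log₂(3/8) + (1/8)·log₂(1/8) + (1/2)·log₂(1/2)]
  = 0.5306 + 0.3750 + 0.5000
  = 1.4056 bits
H(Q) = -[(1/2)·log₂(1/2) + (1/8)·log₂(1/8) + (3/8)·log₂(3/8)]
  = 0.5000 + 0.3750 + 0.5306
  = 1.4056 bits
H(P,Q) = -[(1/8)·log₂(1/8) + (1/4)·log₂(1/4) + (1/8)·log₂(1/8) + (3/8)·log₂(3/8) + (1/8)·log₂(1/8)]
  = 0.3750 + 0.5000 + 0.3750 + 0.5306 + 0.3750
  = 2.1556 bits

I(P;Q) = H(P) + H(Q) - H(P,Q)
  = 1.4056 + 1.4056 - 2.1556
  = 0.6556 bits

I(P;Q) = 0.6556 bits > I(X;Y) = 0.0157 bits, so (P, Q) has the higher mutual information (stronger dependence).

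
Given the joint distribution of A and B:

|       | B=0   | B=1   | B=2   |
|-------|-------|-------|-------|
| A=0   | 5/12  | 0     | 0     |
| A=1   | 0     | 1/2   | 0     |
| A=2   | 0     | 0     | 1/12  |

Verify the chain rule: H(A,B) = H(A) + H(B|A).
Left side:
H(A,B) = -[(5/12)·log₂(5/12) + (1/2)·log₂(1/2) + (1/12)·log₂(1/12)]
  = 0.5263 + 0.5000 + 0.2987
  = 1.3250 bits

Right side:
Marginal P(A) (row sums):
  P(A=0) = 5/12 + 0 + 0 = 5/12
  P(A=1) = 0 + 1/2 + 0 = 1/2
  P(A=2) = 0 + 0 + 1/12 = 1/12
H(A) = -[(5/12)·log₂(5/12) + (1/2)·log₂(1/2) + (1/12)·log₂(1/12)]
  = 0.5263 + 0.5000 + 0.2987
  = 1.3250 bits
H(B|A) = -Σ P(A,B)·log₂ P(B|A), where P(B|A) = P(A,B) / P(A)
  (cells with P(A,B) = 0 contribute 0)
  (A=0,B=0): P(B|A) = (5/12)/(5/12) = 1;  -(5/12)·log₂(1) = 0.0000
  (A=1,B=1): P(B|A) = (1/2)/(1/2) = 1;  -(1/2)·log₂(1) = 0.0000
  (A=2,B=2): P(B|A) = (1/12)/(1/12) = 1;  -(1/12)·log₂(1) = 0.0000
H(B|A) = 0.0000 + 0.0000 + 0.0000
  = 0.0000 bits
H(A) + H(B|A) = 1.3250 + 0.0000 = 1.3250 bits

Both sides equal 1.3250 bits, so the chain rule holds ✓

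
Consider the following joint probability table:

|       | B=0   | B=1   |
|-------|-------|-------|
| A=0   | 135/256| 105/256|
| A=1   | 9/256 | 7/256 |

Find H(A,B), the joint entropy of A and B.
H(A,B) = -Σ P(A,B) log₂ P(A,B), summed over the non-zero cells:
H(A,B) = -[(135/256)·log₂(135/256) + (105/256)·log₂(105/256) + (9/256)·log₂(9/256) + (7/256)·log₂(7/256)]
  = 0.4868 + 0.5274 + 0.1698 + 0.1420
  = 1.3260 bits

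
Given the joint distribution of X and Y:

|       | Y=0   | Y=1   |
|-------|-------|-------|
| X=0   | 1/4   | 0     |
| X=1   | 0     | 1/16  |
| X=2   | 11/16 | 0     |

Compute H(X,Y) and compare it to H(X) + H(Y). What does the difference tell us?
Marginal P(X) (row sums):
  P(X=0) = 1/4 + 0 = 1/4
  P(X=1) = 0 + 1/16 = 1/16
  P(X=2) = 11/16 + 0 = 11/16
Marginal P(Y) (column sums):
  P(Y=0) = 1/4 + 0 + 11/16 = 15/16
  P(Y=1) = 0 + 1/16 + 0 = 1/16

H(X,Y) = -[(1/4)·log₂(1/4) + (1/16)·log₂(1/16) + (11/16)·log₂(11/16)]
  = 0.5000 + 0.2500 + 0.3716
  = 1.1216 bits
H(X) = -[(1/4)·log₂(1/4) + (1/16)·log₂(1/16) + (11/16)·log₂(11/16)]
  = 0.5000 + 0.2500 + 0.3716
  = 1.1216 bits
H(Y) = -[(15/16)·log₂(15/16) + (1/16)·log₂(1/16)]
  = 0.0873 + 0.2500
  = 0.3373 bits

H(X) + H(Y) = 1.1216 + 0.3373 = 1.4589 bits
Difference: H(X) + H(Y) - H(X,Y) = 1.4589 - 1.1216 = 0.3373 bits = I(X;Y)

The difference is the mutual information; it is positive here, so X and Y are dependent (knowing one reduces uncertainty about the other by 0.3373 bits).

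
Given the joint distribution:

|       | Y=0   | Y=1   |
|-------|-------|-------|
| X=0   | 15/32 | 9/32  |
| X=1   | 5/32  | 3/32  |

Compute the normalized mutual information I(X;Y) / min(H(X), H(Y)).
Marginal P(X) (row sums):
  P(X=0) = 15/32 + 9/32 = 3/4
  P(X=1) = 5/32 + 3/32 = 1/4
Marginal P(Y) (column sums):
  P(Y=0) = 15/32 + 5/32 = 5/8
  P(Y=1) = 9/32 + 3/32 = 3/8

H(X) = -[(3/4)·log₂(3/4) + (1/4)·log₂(1/4)]
  = 0.3113 + 0.5000
  = 0.8113 bits
H(Y) = -[(5/8)·log₂(5/8) + (3/8)·log₂(3/8)]
  = 0.4238 + 0.5306
  = 0.9544 bits
H(X,Y) = -[(15/32)·log₂(15/32) + (9/32)·log₂(9/32) + (5/32)·log₂(5/32) + (3/32)·log₂(3/32)]
  = 0.5124 + 0.5147 + 0.4184 + 0.3202
  = 1.7657 bits

I(X;Y) = H(X) + H(Y) - H(X,Y)
  = 0.8113 + 0.9544 - 1.7657
  = 0.0000 bits

min(H(X), H(Y)) = min(0.8113, 0.9544) = 0.8113 bits
Normalized MI = 0.0000 / 0.8113 = 0.0000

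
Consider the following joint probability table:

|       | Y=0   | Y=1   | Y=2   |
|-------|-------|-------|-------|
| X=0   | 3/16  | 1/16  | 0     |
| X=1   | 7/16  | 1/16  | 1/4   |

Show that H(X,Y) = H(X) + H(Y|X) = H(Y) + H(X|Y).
Marginal P(X) (row sums):
  P(X=0) = 3/16 + 1/16 + 0 = 1/4
  P(X=1) = 7/16 + 1/16 + 1/4 = 3/4
Marginal P(Y) (column sums):
  P(Y=0) = 3/16 + 7/16 = 5/8
  P(Y=1) = 1/16 + 1/16 = 1/8
  P(Y=2) = 0 + 1/4 = 1/4

Decomposition 1: H(X) + H(Y|X)
H(X) = -[(1/4)·log₂(1/4) + (3/4)·log₂(3/4)]
  = 0.5000 + 0.3113
  = 0.8113 bits
H(Y|X) = -Σ P(X,Y)·log₂ P(Y|X), where P(Y|X) = P(X,Y) / P(X)
  (cells with P(X,Y) = 0 contribute 0)
  (X=0,Y=0): P(Y|X) = (3/16)/(1/4) = 3/4;  -(3/16)·log₂(3/4) = 0.0778
  (X=0,Y=1): P(Y|X) = (1/16)/(1/4) = 1/4;  -(1/16)·log₂(1/4) = 0.1250
  (X=1,Y=0): P(Y|X) = (7/16)/(3/4) = 7/12;  -(7/16)·log₂(7/12) = 0.3402
  (X=1,Y=1): P(Y|X) = (1/16)/(3/4) = 1/12;  -(1/16)·log₂(1/12) = 0.2241
  (X=1,Y=2): P(Y|X) = (1/4)/(3/4) = 1/3;  -(1/4)·log₂(1/3) = 0.3962
H(Y|X) = 0.0778 + 0.1250 + 0.3402 + 0.2241 + 0.3962
  = 1.1633 bits
H(X) + H(Y|X) = 0.8113 + 1.1633 = 1.9746 bits

Decomposition 2: H(Y) + H(X|Y)
H(Y) = -[(5/8)·log₂(5/8) + (1/8)·log₂(1/8) + (1/4)·log₂(1/4)]
  = 0.4238 + 0.3750 + 0.5000
  = 1.2988 bits
H(X|Y) = -Σ P(X,Y)·log₂ P(X|Y), where P(X|Y) = P(X,Y) / P(Y)
  (cells with P(X,Y) = 0 contribute 0)
  (X=0,Y=0): P(X|Y) = (3/16)/(5/8) = 3/10;  -(3/16)·log₂(3/10) = 0.3257
  (X=0,Y=1): P(X|Y) = (1/16)/(1/8) = 1/2;  -(1/16)·log₂(1/2) = 0.0625
  (X=1,Y=0): P(X|Y) = (7/16)/(5/8) = 7/10;  -(7/16)·log₂(7/10) = 0.2251
  (X=1,Y=1): P(X|Y) = (1/16)/(1/8) = 1/2;  -(1/16)·log₂(1/2) = 0.0625
  (X=1,Y=2): P(X|Y) = (1/4)/(1/4) = 1;  -(1/4)·log₂(1) = 0.0000
H(X|Y) = 0.3257 + 0.0625 + 0.2251 + 0.0625 + 0.0000
  = 0.6758 bits
H(Y) + H(X|Y) = 1.2988 + 0.6758 = 1.9746 bits

Direct computation of the joint entropy:
H(X,Y) = -[(3/16)·log₂(3/16) + (1/16)·log₂(1/16) + (7/16)·log₂(7/16) + (1/16)·log₂(1/16) + (1/4)·log₂(1/4)]
  = 0.4528 + 0.2500 + 0.5218 + 0.2500 + 0.5000
  = 1.9746 bits

All three agree: H(X,Y) = 1.9746 bits ✓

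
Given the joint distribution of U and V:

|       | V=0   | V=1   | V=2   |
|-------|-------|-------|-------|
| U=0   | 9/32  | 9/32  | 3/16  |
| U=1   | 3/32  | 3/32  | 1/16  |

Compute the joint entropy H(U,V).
H(U,V) = -Σ P(U,V) log₂ P(U,V), summed over the non-zero cells:
H(U,V) = -[(9/32)·log₂(9/32) + (9/32)·log₂(9/32) + (3/16)·log₂(3/16) + (3/32)·log₂(3/32) + (3/32)·log₂(3/32) + (1/16)·log₂(1/16)]
  = 0.5147 + 0.5147 + 0.4528 + 0.3202 + 0.3202 + 0.2500
  = 2.3726 bits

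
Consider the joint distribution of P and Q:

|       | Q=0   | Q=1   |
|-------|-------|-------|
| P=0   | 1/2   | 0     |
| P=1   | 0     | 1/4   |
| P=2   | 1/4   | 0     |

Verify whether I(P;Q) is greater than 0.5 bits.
Marginal P(P) (row sums):
  P(P=0) = 1/2 + 0 = 1/2
  P(P=1) = 0 + 1/4 = 1/4
  P(P=2) = 1/4 + 0 = 1/4
Marginal P(Q) (column sums):
  P(Q=0) = 1/2 + 0 + 1/4 = 3/4
  P(Q=1) = 0 + 1/4 + 0 = 1/4

H(P) = -[(1/2)·log₂(1/2) + (1/4)·log₂(1/4) + (1/4)·log₂(1/4)]
  = 0.5000 + 0.5000 + 0.5000
  = 1.5000 bits
H(Q) = -[(3/4)·log₂(3/4) + (1/4)·log₂(1/4)]
  = 0.3113 + 0.5000
  = 0.8113 bits
H(P,Q) = -[(1/2)·log₂(1/2) + (1/4)·log₂(1/4) + (1/4)·log₂(1/4)]
  = 0.5000 + 0.5000 + 0.5000
  = 1.5000 bits

I(P;Q) = H(P) + H(Q) - H(P,Q)
  = 1.5000 + 0.8113 - 1.5000
  = 0.8113 bits

Yes. I(P;Q) = 0.8113 bits, which is > 0.5 bits.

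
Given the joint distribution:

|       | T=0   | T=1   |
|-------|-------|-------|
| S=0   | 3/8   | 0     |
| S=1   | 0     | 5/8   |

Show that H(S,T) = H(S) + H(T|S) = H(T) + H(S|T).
Marginal P(S) (row sums):
  P(S=0) = 3/8 + 0 = 3/8
  P(S=1) = 0 + 5/8 = 5/8
Marginal P(T) (column sums):
  P(T=0) = 3/8 + 0 = 3/8
  P(T=1) = 0 + 5/8 = 5/8

Decomposition 1: H(S) + H(T|S)
H(S) = -[(3/8)·log₂(3/8) + (5/8)·log₂(5/8)]
  = 0.5306 + 0.4238
  = 0.9544 bits
H(T|S) = -Σ P(S,T)·log₂ P(T|S), where P(T|S) = P(S,T) / P(S)
  (cells with P(S,T) = 0 contribute 0)
  (S=0,T=0): P(T|S) = (3/8)/(3/8) = 1;  -(3/8)·log₂(1) = 0.0000
  (S=1,T=1): P(T|S) = (5/8)/(5/8) = 1;  -(5/8)·log₂(1) = 0.0000
H(T|S) = 0.0000 + 0.0000
  = 0.0000 bits
H(S) + H(T|S) = 0.9544 + 0.0000 = 0.9544 bits

Decomposition 2: H(T) + H(S|T)
H(T) = -[(3/8)·log₂(3/8) + (5/8)·log₂(5/8)]
  = 0.5306 + 0.4238
  = 0.9544 bits
H(S|T) = -Σ P(S,T)·log₂ P(S|T), where P(S|T) = P(S,T) / P(T)
  (cells with P(S,T) = 0 contribute 0)
  (S=0,T=0): P(S|T) = (3/8)/(3/8) = 1;  -(3/8)·log₂(1) = 0.0000
  (S=1,T=1): P(S|T) = (5/8)/(5/8) = 1;  -(5/8)·log₂(1) = 0.0000
H(S|T) = 0.0000 + 0.0000
  = 0.0000 bits
H(T) + H(S|T) = 0.9544 + 0.0000 = 0.9544 bits

Direct computation of the joint entropy:
H(S,T) = -[(3/8)·log₂(3/8) + (5/8)·log₂(5/8)]
  = 0.5306 + 0.4238
  = 0.9544 bits

All three agree: H(S,T) = 0.9544 bits ✓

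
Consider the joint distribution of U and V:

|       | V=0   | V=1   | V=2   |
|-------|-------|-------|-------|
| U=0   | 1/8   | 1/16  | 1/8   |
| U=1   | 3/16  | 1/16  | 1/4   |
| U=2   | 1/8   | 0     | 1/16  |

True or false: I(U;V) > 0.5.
Marginal P(U) (row sums):
  P(U=0) = 1/8 + 1/16 + 1/8 = 5/16
  P(U=1) = 3/16 + 1/16 + 1/4 = 1/2
  P(U=2) = 1/8 + 0 + 1/16 = 3/16
Marginal P(V) (column sums):
  P(V=0) = 1/8 + 3/16 + 1/8 = 7/16
  P(V=1) = 1/16 + 1/16 + 0 = 1/8
  P(V=2) = 1/8 + 1/4 + 1/16 = 7/16

H(U) = -[(5/16)·log₂(5/16) + (1/2)·log₂(1/2) + (3/16)·log₂(3/16)]
  = 0.5244 + 0.5000 + 0.4528
  = 1.4772 bits
H(V) = -[(7/16)·log₂(7/16) + (1/8)·log₂(1/8) + (7/16)·log₂(7/16)]
  = 0.5218 + 0.3750 + 0.5218
  = 1.4186 bits
H(U,V) = -[(1/8)·log₂(1/8) + (1/16)·log₂(1/16) + (1/8)·log₂(1/8) + (3/16)·log₂(3/16) + (1/16)·log₂(1/16) + (1/4)·log₂(1/4) + (1/8)·log₂(1/8) + (1/16)·log₂(1/16)]
  = 0.3750 + 0.2500 + 0.3750 + 0.4528 + 0.2500 + 0.5000 + 0.3750 + 0.2500
  = 2.8278 bits

I(U;V) = H(U) + H(V) - H(U,V)
  = 1.4772 + 1.4186 - 2.8278
  = 0.0680 bits

False. I(U;V) = 0.0680 bits, which is ≤ 0.5 bits.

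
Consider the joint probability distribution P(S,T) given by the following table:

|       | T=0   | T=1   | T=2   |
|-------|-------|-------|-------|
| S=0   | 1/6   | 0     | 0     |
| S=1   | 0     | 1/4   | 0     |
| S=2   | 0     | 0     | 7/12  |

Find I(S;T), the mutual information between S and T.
Marginal P(S) (row sums):
  P(S=0) = 1/6 + 0 + 0 = 1/6
  P(S=1) = 0 + 1/4 + 0 = 1/4
  P(S=2) = 0 + 0 + 7/12 = 7/12
Marginal P(T) (column sums):
  P(T=0) = 1/6 + 0 + 0 = 1/6
  P(T=1) = 0 + 1/4 + 0 = 1/4
  P(T=2) = 0 + 0 + 7/12 = 7/12

H(S) = -[(1/6)·log₂(1/6) + (1/4)·log₂(1/4) + (7/12)·log₂(7/12)]
  = 0.4308 + 0.5000 + 0.4536
  = 1.3844 bits
H(T) = -[(1/6)·log₂(1/6) + (1/4)·log₂(1/4) + (7/12)·log₂(7/12)]
  = 0.4308 + 0.5000 + 0.4536
  = 1.3844 bits
H(S,T) = -[(1/6)·log₂(1/6) + (1/4)·log₂(1/4) + (7/12)·log₂(7/12)]
  = 0.4308 + 0.5000 + 0.4536
  = 1.3844 bits

I(S;T) = H(S) + H(T) - H(S,T)
  = 1.3844 + 1.3844 - 1.3844
  = 1.3844 bits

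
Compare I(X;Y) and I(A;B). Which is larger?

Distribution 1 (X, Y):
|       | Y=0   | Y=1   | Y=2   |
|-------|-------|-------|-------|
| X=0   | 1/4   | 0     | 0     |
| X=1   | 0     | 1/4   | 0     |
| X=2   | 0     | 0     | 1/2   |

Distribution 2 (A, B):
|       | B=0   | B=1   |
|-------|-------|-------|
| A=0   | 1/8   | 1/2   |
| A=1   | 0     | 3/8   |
Distribution 1 (X, Y):
Marginal P(X) (row sums):
  P(X=0) = 1/4 + 0 + 0 = 1/4
  P(X=1) = 0 + 1/4 + 0 = 1/4
  P(X=2) = 0 + 0 + 1/2 = 1/2
Marginal P(Y) (column sums):
  P(Y=0) = 1/4 + 0 + 0 = 1/4
  P(Y=1) = 0 + 1/4 + 0 = 1/4
  P(Y=2) = 0 + 0 + 1/2 = 1/2

H(X) = -[(1/4)·log₂(1/4) + (1/4)·log₂(1/4) + (1/2)·log₂(1/2)]
  = 0.5000 + 0.5000 + 0.5000
  = 1.5000 bits
H(Y) = -[(1/4)·log₂(1/4) + (1/4)·log₂(1/4) + (1/2)·log₂(1/2)]
  = 0.5000 + 0.5000 + 0.5000
  = 1.5000 bits
H(X,Y) = -[(1/4)·log₂(1/4) + (1/4)·log₂(1/4) + (1/2)·log₂(1/2)]
  = 0.5000 + 0.5000 + 0.5000
  = 1.5000 bits

I(X;Y) = H(X) + H(Y) - H(X,Y)
  = 1.5000 + 1.5000 - 1.5000
  = 1.5000 bits

Distribution 2 (A, B):
Marginal P(A) (row sums):
  P(A=0) = 1/8 + 1/2 = 5/8
  P(A=1) = 0 + 3/8 = 3/8
Marginal P(B) (column sums):
  P(B=0) = 1/8 + 0 = 1/8
  P(B=1) = 1/2 + 3/8 = 7/8

H(A) = -[(5/8)·log₂(5/8) + (3/8)·log₂(3/8)]
  = 0.4238 + 0.5306
  = 0.9544 bits
H(B) = -[(1/8)·log₂(1/8) + (7/8)·log₂(7/8)]
  = 0.3750 + 0.1686
  = 0.5436 bits
H(A,B) = -[(1/8)·log₂(1/8) + (1/2)·log₂(1/2) + (3/8)·log₂(3/8)]
  = 0.3750 + 0.5000 + 0.5306
  = 1.4056 bits

I(A;B) = H(A) + H(B) - H(A,B)
  = 0.9544 + 0.5436 - 1.4056
  = 0.0924 bits

I(X;Y) = 1.5000 bits > I(A;B) = 0.0924 bits, so (X, Y) has the higher mutual information (stronger dependence).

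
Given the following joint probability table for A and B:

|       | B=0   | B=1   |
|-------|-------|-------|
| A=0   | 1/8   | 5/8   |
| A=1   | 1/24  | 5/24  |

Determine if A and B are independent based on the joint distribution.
Marginal P(A) (row sums):
  P(A=0) = 1/8 + 5/8 = 3/4
  P(A=1) = 1/24 + 5/24 = 1/4
Marginal P(B) (column sums):
  P(B=0) = 1/8 + 1/24 = 1/6
  P(B=1) = 5/8 + 5/24 = 5/6

A and B are independent iff P(A=i,B=j) = P(A=i)·P(B=j) for every cell.
  P(A=0)·P(B=0) = 3/4 × 1/6 = 1/8 = P(A=0,B=0) ✓
  P(A=0)·P(B=1) = 3/4 × 5/6 = 5/8 = P(A=0,B=1) ✓
  P(A=1)·P(B=0) = 1/4 × 1/6 = 1/24 = P(A=1,B=0) ✓
  P(A=1)·P(B=1) = 1/4 × 5/6 = 5/24 = P(A=1,B=1) ✓

Yes, A and B are independent: every cell factors, so I(A;B) = 0 bits.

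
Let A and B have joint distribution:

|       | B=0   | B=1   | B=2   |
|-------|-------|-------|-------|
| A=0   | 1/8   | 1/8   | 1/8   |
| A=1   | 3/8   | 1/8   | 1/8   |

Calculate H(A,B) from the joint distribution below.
H(A,B) = -Σ P(A,B) log₂ P(A,B), summed over the non-zero cells:
H(A,B) = -[(1/8)·log₂(1/8) + (1/8)·log₂(1/8) + (1/8)·log₂(1/8) + (3/8)·log₂(3/8) + (1/8)·log₂(1/8) + (1/8)·log₂(1/8)]
  = 0.3750 + 0.3750 + 0.3750 + 0.5306 + 0.3750 + 0.3750
  = 2.4056 bits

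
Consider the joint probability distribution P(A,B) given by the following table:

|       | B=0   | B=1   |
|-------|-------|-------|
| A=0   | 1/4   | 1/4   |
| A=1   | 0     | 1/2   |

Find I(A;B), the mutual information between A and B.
Marginal P(A) (row sums):
  P(A=0) = 1/4 + 1/4 = 1/2
  P(A=1) = 0 + 1/2 = 1/2
Marginal P(B) (column sums):
  P(B=0) = 1/4 + 0 = 1/4
  P(B=1) = 1/4 + 1/2 = 3/4

H(A) = -[(1/2)·log₂(1/2) + (1/2)·log₂(1/2)]
  = 0.5000 + 0.5000
  = 1.0000 bits
H(B) = -[(1/4)·log₂(1/4) + (3/4)·log₂(3/4)]
  = 0.5000 + 0.3113
  = 0.8113 bits
H(A,B) = -[(1/4)·log₂(1/4) + (1/4)·log₂(1/4) + (1/2)·log₂(1/2)]
  = 0.5000 + 0.5000 + 0.5000
  = 1.5000 bits

I(A;B) = H(A) + H(B) - H(A,B)
  = 1.0000 + 0.8113 - 1.5000
  = 0.3113 bits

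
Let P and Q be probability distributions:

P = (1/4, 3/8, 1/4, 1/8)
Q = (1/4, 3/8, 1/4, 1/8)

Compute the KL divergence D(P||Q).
D(P||Q) = Σ P(i) log₂(P(i)/Q(i))
  i=0: (1/4) × log₂((1/4)/(1/4)) = (1/4) × log₂(1) = 0.0000
  i=1: (3/8) × log₂((3/8)/(3/8)) = (3/8) × log₂(1) = 0.0000
  i=2: (1/4) × log₂((1/4)/(1/4)) = (1/4) × log₂(1) = 0.0000
  i=3: (1/8) × log₂((1/8)/(1/8)) = (1/8) × log₂(1) = 0.0000
D(P||Q) = 0.0000 + 0.0000 + 0.0000 + 0.0000
  = 0.0000 bits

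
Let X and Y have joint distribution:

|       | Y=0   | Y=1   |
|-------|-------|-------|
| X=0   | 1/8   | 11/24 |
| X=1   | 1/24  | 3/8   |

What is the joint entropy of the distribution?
H(X,Y) = -Σ P(X,Y) log₂ P(X,Y), summed over the non-zero cells:
H(X,Y) = -[(1/8)·log₂(1/8) + (11/24)·log₂(11/24) + (1/24)·log₂(1/24) + (3/8)·log₂(3/8)]
  = 0.3750 + 0.5159 + 0.1910 + 0.5306
  = 1.6125 bits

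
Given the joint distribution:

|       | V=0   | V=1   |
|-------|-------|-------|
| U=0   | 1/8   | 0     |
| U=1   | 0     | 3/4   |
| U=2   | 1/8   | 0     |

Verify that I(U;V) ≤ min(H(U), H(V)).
Marginal P(U) (row sums):
  P(U=0) = 1/8 + 0 = 1/8
  P(U=1) = 0 + 3/4 = 3/4
  P(U=2) = 1/8 + 0 = 1/8
Marginal P(V) (column sums):
  P(V=0) = 1/8 + 0 + 1/8 = 1/4
  P(V=1) = 0 + 3/4 + 0 = 3/4

H(U) = -[(1/8)·log₂(1/8) + (3/4)·log₂(3/4) + (1/8)·log₂(1/8)]
  = 0.3750 + 0.3113 + 0.3750
  = 1.0613 bits
H(V) = -[(1/4)·log₂(1/4) + (3/4)·log₂(3/4)]
  = 0.5000 + 0.3113
  = 0.8113 bits
H(U,V) = -[(1/8)·log₂(1/8) + (3/4)·log₂(3/4) + (1/8)·log₂(1/8)]
  = 0.3750 + 0.3113 + 0.3750
  = 1.0613 bits

I(U;V) = H(U) + H(V) - H(U,V)
  = 1.0613 + 0.8113 - 1.0613
  = 0.8113 bits

min(H(U), H(V)) = min(1.0613, 0.8113) = 0.8113 bits
Since 0.8113 ≤ 0.8113, the bound is satisfied ✓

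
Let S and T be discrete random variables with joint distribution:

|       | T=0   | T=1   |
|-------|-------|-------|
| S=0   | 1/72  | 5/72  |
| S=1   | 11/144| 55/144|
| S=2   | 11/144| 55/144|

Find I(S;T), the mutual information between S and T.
Marginal P(S) (row sums):
  P(S=0) = 1/72 + 5/72 = 1/12
  P(S=1) = 11/144 + 55/144 = 11/24
  P(S=2) = 11/144 + 55/144 = 11/24
Marginal P(T) (column sums):
  P(T=0) = 1/72 + 11/144 + 11/144 = 1/6
  P(T=1) = 5/72 + 55/144 + 55/144 = 5/6

H(S) = -[(1/12)·log₂(1/12) + (11/24)·log₂(11/24) + (11/24)·log₂(11/24)]
  = 0.2987 + 0.5159 + 0.5159
  = 1.3305 bits
H(T) = -[(1/6)·log₂(1/6) + (5/6)·log₂(5/6)]
  = 0.4308 + 0.2192
  = 0.6500 bits
H(S,T) = -[(1/72)·log₂(1/72) + (5/72)·log₂(5/72) + (11/144)·log₂(11/144) + (55/144)·log₂(55/144) + (11/144)·log₂(11/144) + (55/144)·log₂(55/144)]
  = 0.0857 + 0.2672 + 0.2834 + 0.5304 + 0.2834 + 0.5304
  = 1.9805 bits

I(S;T) = H(S) + H(T) - H(S,T)
  = 1.3305 + 0.6500 - 1.9805
  = 0.0000 bits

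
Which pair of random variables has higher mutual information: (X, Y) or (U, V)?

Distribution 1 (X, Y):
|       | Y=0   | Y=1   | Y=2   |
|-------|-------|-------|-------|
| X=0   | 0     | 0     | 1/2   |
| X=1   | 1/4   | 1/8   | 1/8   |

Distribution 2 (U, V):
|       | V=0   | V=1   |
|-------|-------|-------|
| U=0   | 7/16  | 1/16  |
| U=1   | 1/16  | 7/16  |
Distribution 1 (X, Y):
Marginal P(X) (row sums):
  P(X=0) = 0 + 0 + 1/2 = 1/2
  P(X=1) = 1/4 + 1/8 + 1/8 = 1/2
Marginal P(Y) (column sums):
  P(Y=0) = 0 + 1/4 = 1/4
  P(Y=1) = 0 + 1/8 = 1/8
  P(Y=2) = 1/2 + 1/8 = 5/8

H(X) = -[(1/2)·log₂(1/2) + (1/2)·log₂(1/2)]
  = 0.5000 + 0.5000
  = 1.0000 bits
H(Y) = -[(1/4)·log₂(1/4) + (1/8)·log₂(1/8) + (5/8)·log₂(5/8)]
  = 0.5000 + 0.3750 + 0.4238
  = 1.2988 bits
H(X,Y) = -[(1/2)·log₂(1/2) + (1/4)·log₂(1/4) + (1/8)·log₂(1/8) + (1/8)·log₂(1/8)]
  = 0.5000 + 0.5000 + 0.3750 + 0.3750
  = 1.7500 bits

I(X;Y) = H(X) + H(Y) - H(X,Y)
  = 1.0000 + 1.2988 - 1.7500
  = 0.5488 bits

Distribution 2 (U, V):
Marginal P(U) (row sums):
  P(U=0) = 7/16 + 1/16 = 1/2
  P(U=1) = 1/16 + 7/16 = 1/2
Marginal P(V) (column sums):
  P(V=0) = 7/16 + 1/16 = 1/2
  P(V=1) = 1/16 + 7/16 = 1/2

H(U) = -[(1/2)·log₂(1/2) + (1/2)·log₂(1/2)]
  = 0.5000 + 0.5000
  = 1.0000 bits
H(V) = -[(1/2)·log₂(1/2) + (1/2)·log₂(1/2)]
  = 0.5000 + 0.5000
  = 1.0000 bits
H(U,V) = -[(7/16)·log₂(7/16) + (1/16)·log₂(1/16) + (1/16)·log₂(1/16) + (7/16)·log₂(7/16)]
  = 0.5218 + 0.2500 + 0.2500 + 0.5218
  = 1.5436 bits

I(U;V) = H(U) + H(V) - H(U,V)
  = 1.0000 + 1.0000 - 1.5436
  = 0.4564 bits

I(X;Y) = 0.5488 bits > I(U;V) = 0.4564 bits, so (X, Y) has the higher mutual information (stronger dependence).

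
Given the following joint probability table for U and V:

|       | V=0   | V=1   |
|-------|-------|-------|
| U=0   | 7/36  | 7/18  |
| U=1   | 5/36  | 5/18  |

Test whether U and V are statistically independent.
Marginal P(U) (row sums):
  P(U=0) = 7/36 + 7/18 = 7/12
  P(U=1) = 5/36 + 5/18 = 5/12
Marginal P(V) (column sums):
  P(V=0) = 7/36 + 5/36 = 1/3
  P(V=1) = 7/18 + 5/18 = 2/3

U and V are independent iff P(U=i,V=j) = P(U=i)·P(V=j) for every cell.
  P(U=0)·P(V=0) = 7/12 × 1/3 = 7/36 = P(U=0,V=0) ✓
  P(U=0)·P(V=1) = 7/12 × 2/3 = 7/18 = P(U=0,V=1) ✓
  P(U=1)·P(V=0) = 5/12 × 1/3 = 5/36 = P(U=1,V=0) ✓
  P(U=1)·P(V=1) = 5/12 × 2/3 = 5/18 = P(U=1,V=1) ✓

Yes, U and V are independent: every cell factors, so I(U;V) = 0 bits.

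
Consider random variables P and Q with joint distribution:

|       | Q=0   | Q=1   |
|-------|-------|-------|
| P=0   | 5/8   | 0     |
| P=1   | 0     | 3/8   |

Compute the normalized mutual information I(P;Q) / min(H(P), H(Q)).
Marginal P(P) (row sums):
  P(P=0) = 5/8 + 0 = 5/8
  P(P=1) = 0 + 3/8 = 3/8
Marginal P(Q) (column sums):
  P(Q=0) = 5/8 + 0 = 5/8
  P(Q=1) = 0 + 3/8 = 3/8

H(P) = -[(5/8)·log₂(5/8) + (3/8)·log₂(3/8)]
  = 0.4238 + 0.5306
  = 0.9544 bits
H(Q) = -[(5/8)·log₂(5/8) + (3/8)·log₂(3/8)]
  = 0.4238 + 0.5306
  = 0.9544 bits
H(P,Q) = -[(5/8)·log₂(5/8) + (3/8)·log₂(3/8)]
  = 0.4238 + 0.5306
  = 0.9544 bits

I(P;Q) = H(P) + H(Q) - H(P,Q)
  = 0.9544 + 0.9544 - 0.9544
  = 0.9544 bits

min(H(P), H(Q)) = min(0.9544, 0.9544) = 0.9544 bits
Normalized MI = 0.9544 / 0.9544 = 1.0000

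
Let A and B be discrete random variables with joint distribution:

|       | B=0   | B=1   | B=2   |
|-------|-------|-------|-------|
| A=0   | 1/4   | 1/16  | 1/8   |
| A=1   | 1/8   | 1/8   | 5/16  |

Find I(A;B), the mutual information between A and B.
Marginal P(A) (row sums):
  P(A=0) = 1/4 + 1/16 + 1/8 = 7/16
  P(A=1) = 1/8 + 1/8 + 5/16 = 9/16
Marginal P(B) (column sums):
  P(B=0) = 1/4 + 1/8 = 3/8
  P(B=1) = 1/16 + 1/8 = 3/16
  P(B=2) = 1/8 + 5/16 = 7/16

H(A) = -[(7/16)·log₂(7/16) + (9/16)·log₂(9/16)]
  = 0.5218 + 0.4669
  = 0.9887 bits
H(B) = -[(3/8)·log₂(3/8) + (3/16)·log₂(3/16) + (7/16)·log₂(7/16)]
  = 0.5306 + 0.4528 + 0.5218
  = 1.5052 bits
H(A,B) = -[(1/4)·log₂(1/4) + (1/16)·log₂(1/16) + (1/8)·log₂(1/8) + (1/8)·log₂(1/8) + (1/8)·log₂(1/8) + (5/16)·log₂(5/16)]
  = 0.5000 + 0.2500 + 0.3750 + 0.3750 + 0.3750 + 0.5244
  = 2.3994 bits

I(A;B) = H(A) + H(B) - H(A,B)
  = 0.9887 + 1.5052 - 2.3994
  = 0.0945 bits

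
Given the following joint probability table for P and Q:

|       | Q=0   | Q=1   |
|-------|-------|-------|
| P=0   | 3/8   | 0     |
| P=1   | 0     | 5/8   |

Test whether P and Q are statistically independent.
Marginal P(P) (row sums):
  P(P=0) = 3/8 + 0 = 3/8
  P(P=1) = 0 + 5/8 = 5/8
Marginal P(Q) (column sums):
  P(Q=0) = 3/8 + 0 = 3/8
  P(Q=1) = 0 + 5/8 = 5/8

P and Q are independent iff P(P=i,Q=j) = P(P=i)·P(Q=j) for every cell.
  P(P=0)·P(Q=0) = 3/8 × 3/8 = 9/64, but P(P=0,Q=0) = 3/8 ✗

No, P and Q are not independent. Quantitatively, I(P;Q) > 0:

H(P) = -[(3/8)·log₂(3/8) + (5/8)·log₂(5/8)]
  = 0.5306 + 0.4238
  = 0.9544 bits
H(Q) = -[(3/8)·log₂(3/8) + (5/8)·log₂(5/8)]
  = 0.5306 + 0.4238
  = 0.9544 bits
H(P,Q) = -[(3/8)·log₂(3/8) + (5/8)·log₂(5/8)]
  = 0.5306 + 0.4238
  = 0.9544 bits
I(P;Q) = H(P) + H(Q) - H(P,Q) = 0.9544 + 0.9544 - 0.9544 = 0.9544 bits > 0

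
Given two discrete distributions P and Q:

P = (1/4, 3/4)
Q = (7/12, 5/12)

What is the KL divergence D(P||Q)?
D(P||Q) = Σ P(i) log₂(P(i)/Q(i))
  i=0: (1/4) × log₂((1/4)/(7/12)) = (1/4) × log₂(3/7) = -0.3056
  i=1: (3/4) × log₂((3/4)/(5/12)) = (3/4) × log₂(9/5) = 0.6360
D(P||Q) = -0.3056 + 0.6360
  = 0.3304 bits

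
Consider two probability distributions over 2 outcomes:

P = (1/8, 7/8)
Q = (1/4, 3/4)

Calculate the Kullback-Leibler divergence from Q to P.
D(P||Q) = Σ P(i) log₂(P(i)/Q(i))
  i=0: (1/8) × log₂((1/8)/(1/4)) = (1/8) × log₂(1/2) = -0.1250
  i=1: (7/8) × log₂((7/8)/(3/4)) = (7/8) × log₂(7/6) = 0.1946
D(P||Q) = -0.1250 + 0.1946
  = 0.0696 bits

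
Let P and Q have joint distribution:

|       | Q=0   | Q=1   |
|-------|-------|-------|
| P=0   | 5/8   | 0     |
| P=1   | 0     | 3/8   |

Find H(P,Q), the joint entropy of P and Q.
H(P,Q) = -Σ P(P,Q) log₂ P(P,Q), summed over the non-zero cells:
H(P,Q) = -[(5/8)·log₂(5/8) + (3/8)·log₂(3/8)]
  = 0.4238 + 0.5306
  = 0.9544 bits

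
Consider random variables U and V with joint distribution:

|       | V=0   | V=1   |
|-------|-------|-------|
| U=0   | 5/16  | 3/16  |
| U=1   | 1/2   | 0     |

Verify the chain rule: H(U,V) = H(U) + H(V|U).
Left side:
H(U,V) = -[(5/16)·log₂(5/16) + (3/16)·log₂(3/16) + (1/2)·log₂(1/2)]
  = 0.5244 + 0.4528 + 0.5000
  = 1.4772 bits

Right side:
Marginal P(U) (row sums):
  P(U=0) = 5/16 + 3/16 = 1/2
  P(U=1) = 1/2 + 0 = 1/2
H(U) = -[(1/2)·log₂(1/2) + (1/2)·log₂(1/2)]
  = 0.5000 + 0.5000
  = 1.0000 bits
H(V|U) = -Σ P(U,V)·log₂ P(V|U), where P(V|U) = P(U,V) / P(U)
  (cells with P(U,V) = 0 contribute 0)
  (U=0,V=0): P(V|U) = (5/16)/(1/2) = 5/8;  -(5/16)·log₂(5/8) = 0.2119
  (U=0,V=1): P(V|U) = (3/16)/(1/2) = 3/8;  -(3/16)·log₂(3/8) = 0.2653
  (U=1,V=0): P(V|U) = (1/2)/(1/2) = 1;  -(1/2)·log₂(1) = 0.0000
H(V|U) = 0.2119 + 0.2653 + 0.0000
  = 0.4772 bits
H(U) + H(V|U) = 1.0000 + 0.4772 = 1.4772 bits

Both sides equal 1.4772 bits, so the chain rule holds ✓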